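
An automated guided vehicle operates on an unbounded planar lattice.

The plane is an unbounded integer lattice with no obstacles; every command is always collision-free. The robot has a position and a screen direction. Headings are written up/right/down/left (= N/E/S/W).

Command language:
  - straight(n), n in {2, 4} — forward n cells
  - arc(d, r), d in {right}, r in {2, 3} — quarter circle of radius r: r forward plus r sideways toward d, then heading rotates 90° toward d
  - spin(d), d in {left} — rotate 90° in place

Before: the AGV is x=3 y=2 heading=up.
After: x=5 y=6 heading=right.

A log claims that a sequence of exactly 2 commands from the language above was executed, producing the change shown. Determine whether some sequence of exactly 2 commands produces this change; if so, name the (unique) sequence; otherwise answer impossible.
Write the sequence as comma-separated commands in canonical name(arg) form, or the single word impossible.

key: position moved to (5,6) AND the heading swung to E — translation plus rotation needed
start: x=3 y=2 heading=up
[1] after straight(2): x=3 y=4 heading=up
[2] after arc(right, 2): x=5 y=6 heading=right
all 25 alternatives checked — unique.

straight(2), arc(right, 2)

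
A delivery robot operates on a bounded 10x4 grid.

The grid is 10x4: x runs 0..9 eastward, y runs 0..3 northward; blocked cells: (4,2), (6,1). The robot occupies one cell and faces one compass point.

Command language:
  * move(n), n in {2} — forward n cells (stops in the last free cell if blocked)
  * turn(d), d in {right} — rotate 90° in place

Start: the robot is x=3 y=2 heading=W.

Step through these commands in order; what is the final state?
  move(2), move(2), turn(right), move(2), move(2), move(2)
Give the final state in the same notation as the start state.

begin: x=3 y=2 heading=W
1. move(2) → x=1 y=2 heading=W
2. move(2) → x=0 y=2 heading=W
3. turn(right) → x=0 y=2 heading=N
4. move(2) → x=0 y=3 heading=N
5. move(2) → x=0 y=3 heading=N
6. move(2) → x=0 y=3 heading=N

x=0 y=3 heading=N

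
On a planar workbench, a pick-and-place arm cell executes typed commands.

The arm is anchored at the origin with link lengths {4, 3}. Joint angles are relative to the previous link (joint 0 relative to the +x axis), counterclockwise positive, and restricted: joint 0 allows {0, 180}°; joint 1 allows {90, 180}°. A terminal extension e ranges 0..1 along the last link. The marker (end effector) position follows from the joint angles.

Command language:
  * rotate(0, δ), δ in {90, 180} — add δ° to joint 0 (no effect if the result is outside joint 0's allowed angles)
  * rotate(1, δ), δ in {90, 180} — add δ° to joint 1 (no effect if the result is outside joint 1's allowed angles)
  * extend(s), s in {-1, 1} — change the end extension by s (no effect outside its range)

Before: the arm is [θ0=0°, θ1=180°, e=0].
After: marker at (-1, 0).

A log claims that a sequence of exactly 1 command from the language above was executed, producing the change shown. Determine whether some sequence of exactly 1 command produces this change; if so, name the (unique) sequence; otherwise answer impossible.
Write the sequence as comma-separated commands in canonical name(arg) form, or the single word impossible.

rotate(0, 180)

start: [θ0=0°, θ1=180°, e=0]
t=1 rotate(0, 180) ⇒ [θ0=180°, θ1=180°, e=0]
no other 1-command option fits: unique.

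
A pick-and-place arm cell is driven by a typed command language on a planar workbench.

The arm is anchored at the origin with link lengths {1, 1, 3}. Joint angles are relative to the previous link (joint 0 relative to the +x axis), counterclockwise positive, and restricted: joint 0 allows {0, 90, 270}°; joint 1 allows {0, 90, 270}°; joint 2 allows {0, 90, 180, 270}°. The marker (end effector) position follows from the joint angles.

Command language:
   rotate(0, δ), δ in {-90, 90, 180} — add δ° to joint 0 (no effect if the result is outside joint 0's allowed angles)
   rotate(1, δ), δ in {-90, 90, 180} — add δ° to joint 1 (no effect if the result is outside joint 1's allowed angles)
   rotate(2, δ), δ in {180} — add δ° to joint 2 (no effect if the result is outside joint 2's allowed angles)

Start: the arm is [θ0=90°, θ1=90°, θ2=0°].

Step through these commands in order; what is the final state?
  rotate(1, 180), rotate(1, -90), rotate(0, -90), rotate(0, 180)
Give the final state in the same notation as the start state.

[θ0=0°, θ1=270°, θ2=0°]

begin: [θ0=90°, θ1=90°, θ2=0°]
1. rotate(1, 180) → [θ0=90°, θ1=270°, θ2=0°]
2. rotate(1, -90) → [θ0=90°, θ1=270°, θ2=0°]
3. rotate(0, -90) → [θ0=0°, θ1=270°, θ2=0°]
4. rotate(0, 180) → [θ0=0°, θ1=270°, θ2=0°]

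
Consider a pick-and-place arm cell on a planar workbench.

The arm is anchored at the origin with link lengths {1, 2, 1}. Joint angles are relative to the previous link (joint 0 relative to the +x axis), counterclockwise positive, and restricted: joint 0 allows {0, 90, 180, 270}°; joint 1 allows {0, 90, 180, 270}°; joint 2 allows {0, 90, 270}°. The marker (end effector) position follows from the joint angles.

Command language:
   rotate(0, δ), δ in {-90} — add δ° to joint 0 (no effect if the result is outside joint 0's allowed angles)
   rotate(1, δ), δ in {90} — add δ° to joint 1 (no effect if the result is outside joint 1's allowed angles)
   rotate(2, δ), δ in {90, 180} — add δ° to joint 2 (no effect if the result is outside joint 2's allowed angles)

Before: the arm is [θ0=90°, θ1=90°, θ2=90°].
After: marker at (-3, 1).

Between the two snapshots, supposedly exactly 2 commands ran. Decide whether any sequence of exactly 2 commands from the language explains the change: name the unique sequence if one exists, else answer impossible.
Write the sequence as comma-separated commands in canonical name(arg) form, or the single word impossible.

key: order matters: swapping rotate(2, 180) and rotate(2, 90) lands elsewhere
from: [θ0=90°, θ1=90°, θ2=90°]
[1] after rotate(2, 180): [θ0=90°, θ1=90°, θ2=270°]
[2] after rotate(2, 90): [θ0=90°, θ1=90°, θ2=0°]
uniquely the one of 16 2-step routes that fits.

rotate(2, 180), rotate(2, 90)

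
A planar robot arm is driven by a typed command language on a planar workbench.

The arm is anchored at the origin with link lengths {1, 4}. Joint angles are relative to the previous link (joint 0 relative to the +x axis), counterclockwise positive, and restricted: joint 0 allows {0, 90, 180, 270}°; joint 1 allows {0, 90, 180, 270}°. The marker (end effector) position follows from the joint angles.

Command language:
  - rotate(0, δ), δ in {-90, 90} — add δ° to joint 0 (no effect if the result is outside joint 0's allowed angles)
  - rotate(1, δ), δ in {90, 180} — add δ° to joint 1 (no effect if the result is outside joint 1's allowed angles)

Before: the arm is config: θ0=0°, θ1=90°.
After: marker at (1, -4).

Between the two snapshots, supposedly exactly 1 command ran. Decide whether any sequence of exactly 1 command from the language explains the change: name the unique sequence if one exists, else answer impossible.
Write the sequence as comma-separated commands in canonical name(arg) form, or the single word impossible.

rotate(1, 180)

begin: config: θ0=0°, θ1=90°
t=1 rotate(1, 180) ⇒ config: θ0=0°, θ1=270°
no other 1-command option fits: unique.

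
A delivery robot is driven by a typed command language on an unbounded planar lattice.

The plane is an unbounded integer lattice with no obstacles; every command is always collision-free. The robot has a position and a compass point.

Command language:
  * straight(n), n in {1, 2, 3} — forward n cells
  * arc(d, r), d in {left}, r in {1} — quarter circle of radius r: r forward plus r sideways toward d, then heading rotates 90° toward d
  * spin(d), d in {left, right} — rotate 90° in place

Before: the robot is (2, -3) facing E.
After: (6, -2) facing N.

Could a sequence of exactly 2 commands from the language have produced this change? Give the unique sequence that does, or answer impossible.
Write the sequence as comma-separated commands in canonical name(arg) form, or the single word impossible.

straight(3), arc(left, 1)

key: position moved to (6,-2) AND the heading swung to N — translation plus rotation needed
initial: (2, -3) facing E
step 1 (straight(3)): (5, -3) facing E
step 2 (arc(left, 1)): (6, -2) facing N
uniquely the one of 36 2-step routes that fits.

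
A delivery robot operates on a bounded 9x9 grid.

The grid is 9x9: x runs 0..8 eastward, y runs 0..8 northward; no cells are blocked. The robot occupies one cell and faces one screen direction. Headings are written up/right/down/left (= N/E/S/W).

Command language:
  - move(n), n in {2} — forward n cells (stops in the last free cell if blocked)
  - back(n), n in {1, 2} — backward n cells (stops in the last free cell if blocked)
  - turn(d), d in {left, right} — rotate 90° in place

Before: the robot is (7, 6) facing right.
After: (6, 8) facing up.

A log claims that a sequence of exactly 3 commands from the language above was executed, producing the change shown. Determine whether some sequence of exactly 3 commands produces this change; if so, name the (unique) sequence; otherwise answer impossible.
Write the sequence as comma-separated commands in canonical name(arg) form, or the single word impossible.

back(1), turn(left), move(2)

key: order matters: swapping back(1) and move(2) lands elsewhere
t0: (7, 6) facing right
[1] after back(1): (6, 6) facing right
[2] after turn(left): (6, 6) facing up
[3] after move(2): (6, 8) facing up
uniquely the one of 125 3-step routes that fits.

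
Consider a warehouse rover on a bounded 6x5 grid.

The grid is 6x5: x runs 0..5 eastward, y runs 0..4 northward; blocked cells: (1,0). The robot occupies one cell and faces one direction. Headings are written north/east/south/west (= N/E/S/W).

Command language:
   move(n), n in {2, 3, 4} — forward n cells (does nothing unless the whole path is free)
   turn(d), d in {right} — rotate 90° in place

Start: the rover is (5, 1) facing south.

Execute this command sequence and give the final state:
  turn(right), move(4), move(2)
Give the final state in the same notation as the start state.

begin: (5, 1) facing south
1. turn(right) → (5, 1) facing west
2. move(4) → (1, 1) facing west
3. move(2) → (1, 1) facing west

(1, 1) facing west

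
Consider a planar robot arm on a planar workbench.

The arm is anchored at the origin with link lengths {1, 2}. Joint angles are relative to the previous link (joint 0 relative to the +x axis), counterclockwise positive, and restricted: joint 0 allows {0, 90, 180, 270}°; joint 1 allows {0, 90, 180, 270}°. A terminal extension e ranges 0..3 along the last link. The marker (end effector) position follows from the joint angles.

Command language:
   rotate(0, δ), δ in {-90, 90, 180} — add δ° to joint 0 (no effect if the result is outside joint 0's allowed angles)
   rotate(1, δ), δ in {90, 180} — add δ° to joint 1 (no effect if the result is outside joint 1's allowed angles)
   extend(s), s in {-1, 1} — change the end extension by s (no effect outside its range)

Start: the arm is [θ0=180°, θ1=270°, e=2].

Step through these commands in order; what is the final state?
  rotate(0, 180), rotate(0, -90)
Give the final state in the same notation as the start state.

[θ0=270°, θ1=270°, e=2]

t0: [θ0=180°, θ1=270°, e=2]
step 1 (rotate(0, 180)): [θ0=0°, θ1=270°, e=2]
step 2 (rotate(0, -90)): [θ0=270°, θ1=270°, e=2]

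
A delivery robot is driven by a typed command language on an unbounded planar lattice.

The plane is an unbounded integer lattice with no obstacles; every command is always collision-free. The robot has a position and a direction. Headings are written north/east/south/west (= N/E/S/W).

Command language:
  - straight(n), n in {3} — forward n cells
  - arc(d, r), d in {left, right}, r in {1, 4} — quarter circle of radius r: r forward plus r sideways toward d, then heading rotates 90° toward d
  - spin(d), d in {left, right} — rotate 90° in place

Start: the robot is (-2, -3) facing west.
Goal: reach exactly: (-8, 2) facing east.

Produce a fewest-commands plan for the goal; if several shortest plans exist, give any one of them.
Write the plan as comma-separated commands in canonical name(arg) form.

start: (-2, -3) facing west
[1] after straight(3): (-5, -3) facing west
[2] after arc(right, 4): (-9, 1) facing north
[3] after arc(right, 1): (-8, 2) facing east
nothing shorter than 3 reaches the goal.

straight(3), arc(right, 4), arc(right, 1)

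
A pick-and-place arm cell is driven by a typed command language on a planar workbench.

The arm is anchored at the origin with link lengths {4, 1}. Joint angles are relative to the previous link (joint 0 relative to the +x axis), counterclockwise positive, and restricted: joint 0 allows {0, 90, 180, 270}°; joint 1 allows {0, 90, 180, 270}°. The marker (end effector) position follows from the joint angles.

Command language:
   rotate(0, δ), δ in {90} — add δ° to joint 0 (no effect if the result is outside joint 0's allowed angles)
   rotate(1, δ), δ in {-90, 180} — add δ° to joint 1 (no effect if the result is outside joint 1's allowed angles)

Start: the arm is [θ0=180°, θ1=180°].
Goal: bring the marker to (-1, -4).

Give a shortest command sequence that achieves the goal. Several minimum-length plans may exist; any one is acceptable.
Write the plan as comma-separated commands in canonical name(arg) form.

rotate(1, -90), rotate(1, 180), rotate(0, 90)

from: [θ0=180°, θ1=180°]
t=1 rotate(1, -90) ⇒ [θ0=180°, θ1=90°]
t=2 rotate(1, 180) ⇒ [θ0=180°, θ1=270°]
t=3 rotate(0, 90) ⇒ [θ0=270°, θ1=270°]
no 2-step plan works, so 3 is optimal.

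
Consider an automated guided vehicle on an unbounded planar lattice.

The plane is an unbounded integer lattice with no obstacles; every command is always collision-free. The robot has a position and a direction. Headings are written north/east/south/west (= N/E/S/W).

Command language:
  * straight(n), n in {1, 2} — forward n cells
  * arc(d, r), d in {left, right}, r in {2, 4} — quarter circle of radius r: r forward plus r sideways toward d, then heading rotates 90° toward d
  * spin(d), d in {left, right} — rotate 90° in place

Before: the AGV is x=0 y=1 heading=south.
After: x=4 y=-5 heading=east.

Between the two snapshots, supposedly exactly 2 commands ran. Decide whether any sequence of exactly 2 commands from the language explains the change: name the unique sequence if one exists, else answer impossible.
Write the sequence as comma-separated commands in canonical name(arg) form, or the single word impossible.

key: order matters: swapping straight(2) and arc(left, 4) lands elsewhere
start: x=0 y=1 heading=south
step 1 (straight(2)): x=0 y=-1 heading=south
step 2 (arc(left, 4)): x=4 y=-5 heading=east
uniquely the one of 64 2-step routes that fits.

straight(2), arc(left, 4)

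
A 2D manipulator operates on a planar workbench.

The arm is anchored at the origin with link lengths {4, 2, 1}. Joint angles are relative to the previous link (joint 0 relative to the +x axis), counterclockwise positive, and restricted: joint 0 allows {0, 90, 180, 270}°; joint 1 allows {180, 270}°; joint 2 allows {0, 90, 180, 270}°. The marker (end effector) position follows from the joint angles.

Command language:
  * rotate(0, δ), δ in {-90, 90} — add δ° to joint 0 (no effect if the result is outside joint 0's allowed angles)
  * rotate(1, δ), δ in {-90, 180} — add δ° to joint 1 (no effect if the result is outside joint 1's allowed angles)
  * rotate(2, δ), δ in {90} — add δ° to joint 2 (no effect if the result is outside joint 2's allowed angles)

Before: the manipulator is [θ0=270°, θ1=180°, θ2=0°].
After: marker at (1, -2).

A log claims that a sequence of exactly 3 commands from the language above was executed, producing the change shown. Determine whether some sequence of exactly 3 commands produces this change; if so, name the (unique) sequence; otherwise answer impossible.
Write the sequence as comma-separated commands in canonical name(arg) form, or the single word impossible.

begin: [θ0=270°, θ1=180°, θ2=0°]
1. rotate(2, 90) → [θ0=270°, θ1=180°, θ2=90°]
2. rotate(2, 90) → [θ0=270°, θ1=180°, θ2=180°]
3. rotate(2, 90) → [θ0=270°, θ1=180°, θ2=270°]
no rival 3-sequence matches.

rotate(2, 90), rotate(2, 90), rotate(2, 90)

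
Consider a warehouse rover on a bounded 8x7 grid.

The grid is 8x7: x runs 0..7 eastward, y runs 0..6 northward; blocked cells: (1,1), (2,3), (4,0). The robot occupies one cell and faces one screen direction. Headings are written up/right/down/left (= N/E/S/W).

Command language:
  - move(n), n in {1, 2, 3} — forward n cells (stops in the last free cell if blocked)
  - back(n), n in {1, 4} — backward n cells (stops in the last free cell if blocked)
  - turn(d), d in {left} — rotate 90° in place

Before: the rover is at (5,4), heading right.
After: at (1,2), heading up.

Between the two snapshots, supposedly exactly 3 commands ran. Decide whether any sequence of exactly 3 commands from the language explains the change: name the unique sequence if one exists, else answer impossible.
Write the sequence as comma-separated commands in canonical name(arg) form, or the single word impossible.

back(4), turn(left), back(4)

key: the second back(4) is stopped early by the blocked cell at (1,1)
initial: at (5,4), heading right
t=1 back(4) ⇒ at (1,4), heading right
t=2 turn(left) ⇒ at (1,4), heading up
t=3 back(4) ⇒ at (1,2), heading up
uniquely the one of 216 3-step routes that fits.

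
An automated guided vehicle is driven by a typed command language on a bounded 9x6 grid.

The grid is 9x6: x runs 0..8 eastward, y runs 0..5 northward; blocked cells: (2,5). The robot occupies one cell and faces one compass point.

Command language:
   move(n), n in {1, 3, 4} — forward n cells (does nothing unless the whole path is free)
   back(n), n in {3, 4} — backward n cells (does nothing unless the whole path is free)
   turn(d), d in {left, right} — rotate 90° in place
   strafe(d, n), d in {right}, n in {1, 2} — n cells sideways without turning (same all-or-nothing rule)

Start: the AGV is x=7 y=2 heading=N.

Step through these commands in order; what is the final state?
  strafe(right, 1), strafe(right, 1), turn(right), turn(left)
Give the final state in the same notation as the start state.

begin: x=7 y=2 heading=N
1. strafe(right, 1) → x=8 y=2 heading=N
2. strafe(right, 1) → x=8 y=2 heading=N
3. turn(right) → x=8 y=2 heading=E
4. turn(left) → x=8 y=2 heading=N

x=8 y=2 heading=N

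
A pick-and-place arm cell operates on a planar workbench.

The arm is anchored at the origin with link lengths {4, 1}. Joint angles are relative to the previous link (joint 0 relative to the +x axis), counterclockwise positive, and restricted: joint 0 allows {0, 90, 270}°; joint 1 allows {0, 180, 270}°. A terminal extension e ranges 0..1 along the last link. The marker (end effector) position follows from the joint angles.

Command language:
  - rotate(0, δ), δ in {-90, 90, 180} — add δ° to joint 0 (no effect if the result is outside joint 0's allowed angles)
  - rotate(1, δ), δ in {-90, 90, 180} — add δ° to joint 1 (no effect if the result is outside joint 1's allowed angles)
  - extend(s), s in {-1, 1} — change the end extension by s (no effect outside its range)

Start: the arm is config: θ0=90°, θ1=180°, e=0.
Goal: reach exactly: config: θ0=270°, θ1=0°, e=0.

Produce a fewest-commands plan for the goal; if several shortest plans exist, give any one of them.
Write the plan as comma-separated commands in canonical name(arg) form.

rotate(0, 180), rotate(1, 180)

from: config: θ0=90°, θ1=180°, e=0
t=1 rotate(0, 180) ⇒ config: θ0=270°, θ1=180°, e=0
t=2 rotate(1, 180) ⇒ config: θ0=270°, θ1=0°, e=0
no 1-step plan works, so 2 is optimal.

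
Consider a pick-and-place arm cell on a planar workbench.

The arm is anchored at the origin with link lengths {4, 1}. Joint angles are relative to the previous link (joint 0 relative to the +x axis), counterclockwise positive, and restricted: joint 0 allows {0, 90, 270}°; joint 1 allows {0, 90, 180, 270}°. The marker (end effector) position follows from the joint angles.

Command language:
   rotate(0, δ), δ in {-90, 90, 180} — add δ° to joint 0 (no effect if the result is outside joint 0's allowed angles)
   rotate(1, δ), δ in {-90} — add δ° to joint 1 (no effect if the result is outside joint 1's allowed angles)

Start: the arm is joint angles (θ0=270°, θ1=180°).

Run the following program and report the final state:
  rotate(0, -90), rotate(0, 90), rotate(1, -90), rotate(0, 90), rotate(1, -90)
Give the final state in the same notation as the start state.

initial: joint angles (θ0=270°, θ1=180°)
t=1 rotate(0, -90) ⇒ joint angles (θ0=270°, θ1=180°)
t=2 rotate(0, 90) ⇒ joint angles (θ0=0°, θ1=180°)
t=3 rotate(1, -90) ⇒ joint angles (θ0=0°, θ1=90°)
t=4 rotate(0, 90) ⇒ joint angles (θ0=90°, θ1=90°)
t=5 rotate(1, -90) ⇒ joint angles (θ0=90°, θ1=0°)

joint angles (θ0=90°, θ1=0°)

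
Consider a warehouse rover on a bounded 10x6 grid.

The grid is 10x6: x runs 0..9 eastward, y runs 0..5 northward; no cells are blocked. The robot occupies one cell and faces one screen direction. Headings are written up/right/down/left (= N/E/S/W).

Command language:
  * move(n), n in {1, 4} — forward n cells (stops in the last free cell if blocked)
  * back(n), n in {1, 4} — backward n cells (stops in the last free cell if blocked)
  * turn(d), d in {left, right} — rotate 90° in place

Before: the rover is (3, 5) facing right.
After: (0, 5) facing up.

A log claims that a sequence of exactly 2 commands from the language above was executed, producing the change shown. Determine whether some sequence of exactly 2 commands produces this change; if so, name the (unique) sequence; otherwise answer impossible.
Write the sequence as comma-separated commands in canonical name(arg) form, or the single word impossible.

key: back(4) runs into the grid edge before its full distance
initial: (3, 5) facing right
step 1 (back(4)): (0, 5) facing right
step 2 (turn(left)): (0, 5) facing up
all 36 alternatives checked — unique.

back(4), turn(left)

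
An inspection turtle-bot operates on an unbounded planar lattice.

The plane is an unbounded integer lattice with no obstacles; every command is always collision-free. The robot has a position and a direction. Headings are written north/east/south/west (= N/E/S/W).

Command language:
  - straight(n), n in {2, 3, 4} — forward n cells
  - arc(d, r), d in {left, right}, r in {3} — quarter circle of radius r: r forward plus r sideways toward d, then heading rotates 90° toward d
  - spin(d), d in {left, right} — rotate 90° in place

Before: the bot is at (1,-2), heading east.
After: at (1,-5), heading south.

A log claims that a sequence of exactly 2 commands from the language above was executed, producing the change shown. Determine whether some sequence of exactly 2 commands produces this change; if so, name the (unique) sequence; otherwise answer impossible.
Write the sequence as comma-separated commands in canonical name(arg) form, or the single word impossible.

spin(right), straight(3)

key: running straight(3) before spin(right) would end elsewhere — order is forced
t0: at (1,-2), heading east
1. spin(right) → at (1,-2), heading south
2. straight(3) → at (1,-5), heading south
uniquely the one of 49 2-step routes that fits.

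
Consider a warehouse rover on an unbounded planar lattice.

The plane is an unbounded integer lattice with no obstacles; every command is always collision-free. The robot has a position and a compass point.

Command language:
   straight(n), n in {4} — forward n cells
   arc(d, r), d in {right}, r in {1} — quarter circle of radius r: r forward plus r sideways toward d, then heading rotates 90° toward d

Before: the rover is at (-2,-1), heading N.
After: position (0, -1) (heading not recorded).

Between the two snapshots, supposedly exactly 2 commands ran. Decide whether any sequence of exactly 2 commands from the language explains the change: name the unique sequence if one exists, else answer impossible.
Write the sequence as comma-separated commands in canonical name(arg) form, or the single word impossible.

initial: at (-2,-1), heading N
[1] after arc(right, 1): at (-1,0), heading E
[2] after arc(right, 1): at (0,-1), heading S
no rival 2-sequence matches.

arc(right, 1), arc(right, 1)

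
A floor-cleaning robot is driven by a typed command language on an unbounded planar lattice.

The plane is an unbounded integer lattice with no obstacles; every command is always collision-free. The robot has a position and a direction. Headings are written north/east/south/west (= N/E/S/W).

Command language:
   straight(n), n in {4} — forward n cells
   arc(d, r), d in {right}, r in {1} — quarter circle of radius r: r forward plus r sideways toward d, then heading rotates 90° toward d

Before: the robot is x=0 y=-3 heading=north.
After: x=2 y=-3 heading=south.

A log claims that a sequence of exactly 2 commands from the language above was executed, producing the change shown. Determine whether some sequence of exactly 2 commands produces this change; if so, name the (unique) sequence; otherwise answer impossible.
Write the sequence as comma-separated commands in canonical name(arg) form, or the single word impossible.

key: cell and facing (now S) both changed — the 2 commands mix motion and turning
from: x=0 y=-3 heading=north
t=1 arc(right, 1) ⇒ x=1 y=-2 heading=east
t=2 arc(right, 1) ⇒ x=2 y=-3 heading=south
no rival 2-sequence matches.

arc(right, 1), arc(right, 1)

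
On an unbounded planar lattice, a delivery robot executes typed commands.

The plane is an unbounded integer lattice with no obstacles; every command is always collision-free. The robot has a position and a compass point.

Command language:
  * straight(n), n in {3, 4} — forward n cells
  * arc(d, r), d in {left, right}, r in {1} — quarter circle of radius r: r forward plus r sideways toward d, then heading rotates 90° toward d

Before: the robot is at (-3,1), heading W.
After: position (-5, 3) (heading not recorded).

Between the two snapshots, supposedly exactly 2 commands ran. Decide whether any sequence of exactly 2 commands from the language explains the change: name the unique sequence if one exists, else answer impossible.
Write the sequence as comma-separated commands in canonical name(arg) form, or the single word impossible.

arc(right, 1), arc(left, 1)

key: running arc(left, 1) before arc(right, 1) would end elsewhere — order is forced
t0: at (-3,1), heading W
1. arc(right, 1) → at (-4,2), heading N
2. arc(left, 1) → at (-5,3), heading W
no other 2-command option fits: unique.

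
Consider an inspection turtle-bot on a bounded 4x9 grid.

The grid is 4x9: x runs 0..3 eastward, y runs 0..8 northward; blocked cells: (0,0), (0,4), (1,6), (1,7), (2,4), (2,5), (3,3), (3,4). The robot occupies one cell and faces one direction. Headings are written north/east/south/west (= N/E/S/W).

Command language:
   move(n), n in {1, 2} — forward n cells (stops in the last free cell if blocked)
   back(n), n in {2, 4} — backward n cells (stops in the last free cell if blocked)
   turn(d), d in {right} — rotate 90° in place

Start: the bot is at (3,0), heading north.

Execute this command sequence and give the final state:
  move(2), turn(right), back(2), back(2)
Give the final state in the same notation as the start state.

begin: at (3,0), heading north
t=1 move(2) ⇒ at (3,2), heading north
t=2 turn(right) ⇒ at (3,2), heading east
t=3 back(2) ⇒ at (1,2), heading east
t=4 back(2) ⇒ at (0,2), heading east

at (0,2), heading east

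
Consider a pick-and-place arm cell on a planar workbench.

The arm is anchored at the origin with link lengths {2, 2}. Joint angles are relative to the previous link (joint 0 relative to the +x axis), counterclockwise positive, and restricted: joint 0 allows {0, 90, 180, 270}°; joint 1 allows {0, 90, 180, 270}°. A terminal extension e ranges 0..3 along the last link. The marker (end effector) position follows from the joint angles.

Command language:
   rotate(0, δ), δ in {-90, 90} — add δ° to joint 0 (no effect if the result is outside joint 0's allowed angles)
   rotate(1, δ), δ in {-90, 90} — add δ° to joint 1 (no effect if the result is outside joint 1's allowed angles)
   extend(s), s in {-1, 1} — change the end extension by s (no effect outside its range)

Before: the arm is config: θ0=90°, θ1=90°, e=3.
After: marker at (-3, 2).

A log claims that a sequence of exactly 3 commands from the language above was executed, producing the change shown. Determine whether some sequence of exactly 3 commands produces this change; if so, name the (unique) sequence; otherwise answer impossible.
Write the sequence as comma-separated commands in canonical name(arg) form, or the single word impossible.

key: running extend(-1) before extend(1) would end elsewhere — order is forced
t0: config: θ0=90°, θ1=90°, e=3
1. extend(1) → config: θ0=90°, θ1=90°, e=3
2. extend(-1) → config: θ0=90°, θ1=90°, e=2
3. extend(-1) → config: θ0=90°, θ1=90°, e=1
all 216 alternatives checked — unique.

extend(1), extend(-1), extend(-1)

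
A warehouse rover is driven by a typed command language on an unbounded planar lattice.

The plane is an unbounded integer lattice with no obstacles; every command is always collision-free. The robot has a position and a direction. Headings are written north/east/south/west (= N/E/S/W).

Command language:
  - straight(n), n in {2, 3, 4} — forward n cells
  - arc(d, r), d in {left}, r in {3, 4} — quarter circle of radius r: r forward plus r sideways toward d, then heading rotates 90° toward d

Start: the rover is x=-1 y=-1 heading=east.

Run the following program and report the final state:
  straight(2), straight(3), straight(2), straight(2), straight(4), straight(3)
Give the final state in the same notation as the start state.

x=15 y=-1 heading=east

start: x=-1 y=-1 heading=east
step 1 (straight(2)): x=1 y=-1 heading=east
step 2 (straight(3)): x=4 y=-1 heading=east
step 3 (straight(2)): x=6 y=-1 heading=east
step 4 (straight(2)): x=8 y=-1 heading=east
step 5 (straight(4)): x=12 y=-1 heading=east
step 6 (straight(3)): x=15 y=-1 heading=east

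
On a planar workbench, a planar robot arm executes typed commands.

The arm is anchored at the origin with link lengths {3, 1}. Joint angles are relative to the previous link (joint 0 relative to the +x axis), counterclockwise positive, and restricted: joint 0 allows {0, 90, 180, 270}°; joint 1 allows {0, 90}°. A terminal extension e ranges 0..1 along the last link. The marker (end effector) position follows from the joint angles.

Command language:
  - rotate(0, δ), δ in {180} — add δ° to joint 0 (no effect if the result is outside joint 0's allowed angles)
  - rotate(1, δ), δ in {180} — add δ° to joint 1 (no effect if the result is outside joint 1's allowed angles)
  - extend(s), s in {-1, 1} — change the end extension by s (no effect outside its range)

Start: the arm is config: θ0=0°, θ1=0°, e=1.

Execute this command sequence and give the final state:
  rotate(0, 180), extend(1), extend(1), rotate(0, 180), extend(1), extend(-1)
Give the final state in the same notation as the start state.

initial: config: θ0=0°, θ1=0°, e=1
step 1 (rotate(0, 180)): config: θ0=180°, θ1=0°, e=1
step 2 (extend(1)): config: θ0=180°, θ1=0°, e=1
step 3 (extend(1)): config: θ0=180°, θ1=0°, e=1
step 4 (rotate(0, 180)): config: θ0=0°, θ1=0°, e=1
step 5 (extend(1)): config: θ0=0°, θ1=0°, e=1
step 6 (extend(-1)): config: θ0=0°, θ1=0°, e=0

config: θ0=0°, θ1=0°, e=0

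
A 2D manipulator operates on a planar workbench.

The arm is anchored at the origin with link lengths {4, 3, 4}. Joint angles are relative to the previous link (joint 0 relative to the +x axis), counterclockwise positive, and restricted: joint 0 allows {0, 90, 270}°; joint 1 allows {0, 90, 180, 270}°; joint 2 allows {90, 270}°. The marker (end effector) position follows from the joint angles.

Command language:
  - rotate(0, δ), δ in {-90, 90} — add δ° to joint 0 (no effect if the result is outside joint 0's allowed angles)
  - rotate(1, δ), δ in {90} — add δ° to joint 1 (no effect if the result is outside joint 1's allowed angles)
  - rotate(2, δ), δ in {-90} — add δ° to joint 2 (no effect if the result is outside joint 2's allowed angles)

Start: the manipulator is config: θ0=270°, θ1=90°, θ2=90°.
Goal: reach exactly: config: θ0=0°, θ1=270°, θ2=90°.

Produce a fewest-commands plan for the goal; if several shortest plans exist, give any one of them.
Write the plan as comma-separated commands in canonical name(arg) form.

begin: config: θ0=270°, θ1=90°, θ2=90°
step 1 (rotate(0, 90)): config: θ0=0°, θ1=90°, θ2=90°
step 2 (rotate(1, 90)): config: θ0=0°, θ1=180°, θ2=90°
step 3 (rotate(1, 90)): config: θ0=0°, θ1=270°, θ2=90°
no 2-step plan works, so 3 is optimal.

rotate(0, 90), rotate(1, 90), rotate(1, 90)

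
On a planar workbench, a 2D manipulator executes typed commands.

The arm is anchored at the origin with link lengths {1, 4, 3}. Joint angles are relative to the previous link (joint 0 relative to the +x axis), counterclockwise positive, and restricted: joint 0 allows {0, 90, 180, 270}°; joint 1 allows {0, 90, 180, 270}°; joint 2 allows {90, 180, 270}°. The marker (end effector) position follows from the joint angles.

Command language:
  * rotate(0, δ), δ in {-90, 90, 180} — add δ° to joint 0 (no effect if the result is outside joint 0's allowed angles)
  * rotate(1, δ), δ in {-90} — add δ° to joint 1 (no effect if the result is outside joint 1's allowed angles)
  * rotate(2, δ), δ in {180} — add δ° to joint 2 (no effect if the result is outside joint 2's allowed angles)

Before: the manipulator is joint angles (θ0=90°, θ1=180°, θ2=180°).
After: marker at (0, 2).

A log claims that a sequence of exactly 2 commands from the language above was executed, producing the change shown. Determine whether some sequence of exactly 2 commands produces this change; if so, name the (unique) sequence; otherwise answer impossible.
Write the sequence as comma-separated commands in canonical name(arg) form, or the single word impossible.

rotate(1, -90), rotate(1, -90)

t0: joint angles (θ0=90°, θ1=180°, θ2=180°)
t=1 rotate(1, -90) ⇒ joint angles (θ0=90°, θ1=90°, θ2=180°)
t=2 rotate(1, -90) ⇒ joint angles (θ0=90°, θ1=0°, θ2=180°)
no other 2-command option fits: unique.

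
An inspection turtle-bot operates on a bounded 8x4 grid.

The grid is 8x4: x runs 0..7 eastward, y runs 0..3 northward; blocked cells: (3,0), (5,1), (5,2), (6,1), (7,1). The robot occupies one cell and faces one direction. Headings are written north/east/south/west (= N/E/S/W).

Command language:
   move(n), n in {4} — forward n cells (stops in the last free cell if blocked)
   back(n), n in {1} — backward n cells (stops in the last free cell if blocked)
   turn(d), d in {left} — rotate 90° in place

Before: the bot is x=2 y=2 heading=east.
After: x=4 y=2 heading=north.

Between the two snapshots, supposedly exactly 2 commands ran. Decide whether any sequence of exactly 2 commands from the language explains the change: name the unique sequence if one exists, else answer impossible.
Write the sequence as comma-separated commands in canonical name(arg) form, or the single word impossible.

move(4), turn(left)

key: move(4) is stopped early by the blocked cell at (5,2)
initial: x=2 y=2 heading=east
1. move(4) → x=4 y=2 heading=east
2. turn(left) → x=4 y=2 heading=north
no other 2-command option fits: unique.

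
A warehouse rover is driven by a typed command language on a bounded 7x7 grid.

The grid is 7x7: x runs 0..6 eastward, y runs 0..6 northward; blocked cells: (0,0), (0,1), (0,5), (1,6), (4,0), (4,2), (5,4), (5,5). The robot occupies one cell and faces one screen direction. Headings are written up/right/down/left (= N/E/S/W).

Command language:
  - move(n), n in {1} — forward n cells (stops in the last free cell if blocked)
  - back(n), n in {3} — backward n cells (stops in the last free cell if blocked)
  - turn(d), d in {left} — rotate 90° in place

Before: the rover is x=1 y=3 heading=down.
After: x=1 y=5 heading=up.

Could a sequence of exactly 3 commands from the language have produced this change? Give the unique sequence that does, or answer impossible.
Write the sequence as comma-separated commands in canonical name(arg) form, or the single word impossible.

key: running turn(left) before back(3) would end elsewhere — order is forced
begin: x=1 y=3 heading=down
1. back(3) → x=1 y=5 heading=down
2. turn(left) → x=1 y=5 heading=right
3. turn(left) → x=1 y=5 heading=up
all 27 alternatives checked — unique.

back(3), turn(left), turn(left)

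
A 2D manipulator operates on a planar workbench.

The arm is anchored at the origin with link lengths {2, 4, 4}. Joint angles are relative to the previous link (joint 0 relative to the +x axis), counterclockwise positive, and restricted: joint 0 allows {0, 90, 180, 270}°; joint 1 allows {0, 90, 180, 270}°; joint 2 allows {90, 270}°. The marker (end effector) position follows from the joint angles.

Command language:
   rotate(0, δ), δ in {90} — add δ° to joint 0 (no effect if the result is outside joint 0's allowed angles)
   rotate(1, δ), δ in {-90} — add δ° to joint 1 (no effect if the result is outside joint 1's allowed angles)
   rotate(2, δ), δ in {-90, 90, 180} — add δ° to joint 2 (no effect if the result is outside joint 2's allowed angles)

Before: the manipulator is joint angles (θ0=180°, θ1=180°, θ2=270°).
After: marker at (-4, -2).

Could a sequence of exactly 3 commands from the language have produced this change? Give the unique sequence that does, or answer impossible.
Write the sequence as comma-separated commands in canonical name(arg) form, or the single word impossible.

from: joint angles (θ0=180°, θ1=180°, θ2=270°)
step 1 (rotate(0, 90)): joint angles (θ0=270°, θ1=180°, θ2=270°)
step 2 (rotate(0, 90)): joint angles (θ0=0°, θ1=180°, θ2=270°)
step 3 (rotate(0, 90)): joint angles (θ0=90°, θ1=180°, θ2=270°)
all 125 alternatives checked — unique.

rotate(0, 90), rotate(0, 90), rotate(0, 90)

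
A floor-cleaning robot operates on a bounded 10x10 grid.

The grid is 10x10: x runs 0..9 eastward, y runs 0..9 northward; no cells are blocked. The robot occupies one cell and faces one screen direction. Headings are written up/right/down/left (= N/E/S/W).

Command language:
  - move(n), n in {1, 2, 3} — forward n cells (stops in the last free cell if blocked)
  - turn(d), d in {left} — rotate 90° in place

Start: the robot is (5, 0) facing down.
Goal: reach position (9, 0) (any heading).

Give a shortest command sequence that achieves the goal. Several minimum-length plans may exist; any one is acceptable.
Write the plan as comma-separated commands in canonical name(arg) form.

from: (5, 0) facing down
[1] after turn(left): (5, 0) facing right
[2] after move(3): (8, 0) facing right
[3] after move(3): (9, 0) facing right
no 2-step plan works, so 3 is optimal.

turn(left), move(3), move(3)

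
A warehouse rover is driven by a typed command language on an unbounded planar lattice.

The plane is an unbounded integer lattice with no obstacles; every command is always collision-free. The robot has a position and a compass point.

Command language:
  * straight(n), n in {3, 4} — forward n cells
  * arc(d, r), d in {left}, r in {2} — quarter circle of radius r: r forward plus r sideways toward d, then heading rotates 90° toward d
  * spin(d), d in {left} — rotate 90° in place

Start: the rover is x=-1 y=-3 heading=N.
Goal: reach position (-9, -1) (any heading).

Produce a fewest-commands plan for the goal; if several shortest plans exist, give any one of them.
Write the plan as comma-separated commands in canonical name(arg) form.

begin: x=-1 y=-3 heading=N
t=1 arc(left, 2) ⇒ x=-3 y=-1 heading=W
t=2 straight(3) ⇒ x=-6 y=-1 heading=W
t=3 straight(3) ⇒ x=-9 y=-1 heading=W
shorter routes all fall short; 3 is best.

arc(left, 2), straight(3), straight(3)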